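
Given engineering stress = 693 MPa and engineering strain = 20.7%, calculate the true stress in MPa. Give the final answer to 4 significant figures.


sigma_true = sigma_eng * (1 + epsilon_eng)
sigma_true = 693 * (1 + 0.207)
sigma_true = 836.5 MPa


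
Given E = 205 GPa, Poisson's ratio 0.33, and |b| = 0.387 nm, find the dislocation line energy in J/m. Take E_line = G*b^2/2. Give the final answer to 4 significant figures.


Step 1: G = E / (2*(1+nu))
G = 205 / (2*(1+0.33)) = 77.0677 GPa = 7.70677e+10 Pa
Step 2: E_line = G*b^2/2
b = 0.387 nm = 3.87e-10 m
E_line = 0.5 * 7.70677e+10 * (3.87e-10)^2 = 5.771e-09 J/m


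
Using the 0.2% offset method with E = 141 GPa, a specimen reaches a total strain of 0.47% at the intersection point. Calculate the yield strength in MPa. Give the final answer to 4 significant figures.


Offset strain = 0.002
Elastic strain at yield = total_strain - offset = 4.7e-03 - 0.002 = 2.7e-03
sigma_y = E * elastic_strain = 141000 * 2.7e-03
sigma_y = 380.7 MPa


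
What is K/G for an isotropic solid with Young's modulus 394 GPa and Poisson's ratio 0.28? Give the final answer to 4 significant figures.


G = E / (2*(1+nu))
G = 394 / (2*(1+0.28)) = 153.906 GPa
K = E / (3*(1-2*nu))
K = 394 / (3*(1-2*0.28)) = 298.485 GPa
K/G = 298.485 / 153.906 = 1.939


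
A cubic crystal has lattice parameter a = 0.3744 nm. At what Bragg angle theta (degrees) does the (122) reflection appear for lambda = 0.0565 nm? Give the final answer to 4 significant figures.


d = a / sqrt(h^2+k^2+l^2)
d = 0.3744 / sqrt(9) = 0.1248 nm
lambda = 2*d*sin(theta)  =>  sin(theta) = lambda / (2*d)
sin(theta) = 0.0565 / (2 * 0.1248) = 0.226362
theta = 13.08 deg


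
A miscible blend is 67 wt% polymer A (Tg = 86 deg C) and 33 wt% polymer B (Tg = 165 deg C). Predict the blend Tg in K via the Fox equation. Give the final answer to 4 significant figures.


1/Tg = w1/Tg1 + w2/Tg2 (in Kelvin)
Tg1 = 359.15 K, Tg2 = 438.15 K
1/Tg = 0.67/359.15 + 0.33/438.15
Tg = 381.9 K


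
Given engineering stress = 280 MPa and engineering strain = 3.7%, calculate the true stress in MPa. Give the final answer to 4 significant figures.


sigma_true = sigma_eng * (1 + epsilon_eng)
sigma_true = 280 * (1 + 0.037)
sigma_true = 290.4 MPa


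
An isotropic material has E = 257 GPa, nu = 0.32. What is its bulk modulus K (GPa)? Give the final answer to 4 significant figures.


K = E / (3*(1-2*nu))
K = 257 / (3*(1-2*0.32))
K = 238 GPa


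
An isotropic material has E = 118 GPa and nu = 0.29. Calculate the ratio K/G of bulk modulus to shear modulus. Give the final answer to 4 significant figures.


G = E / (2*(1+nu))
G = 118 / (2*(1+0.29)) = 45.7364 GPa
K = E / (3*(1-2*nu))
K = 118 / (3*(1-2*0.29)) = 93.6508 GPa
K/G = 93.6508 / 45.7364 = 2.048


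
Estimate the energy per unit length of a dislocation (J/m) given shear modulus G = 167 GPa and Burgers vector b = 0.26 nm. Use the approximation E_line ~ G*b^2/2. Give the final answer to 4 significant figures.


E = G*b^2/2
b = 0.26 nm = 2.6e-10 m
G = 167 GPa = 1.67e+11 Pa
E = 0.5 * 1.67e+11 * (2.6e-10)^2
E = 5.645e-09 J/m


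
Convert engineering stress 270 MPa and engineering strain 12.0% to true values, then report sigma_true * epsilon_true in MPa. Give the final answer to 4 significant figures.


sigma_true = sigma_eng * (1 + epsilon_eng)
sigma_true = 270 * (1 + 0.12) = 302.4 MPa
epsilon_true = ln(1 + epsilon_eng)
epsilon_true = ln(1 + 0.12) = 0.113329
sigma_true * epsilon_true = 302.4 * 0.113329 = 34.27 MPa


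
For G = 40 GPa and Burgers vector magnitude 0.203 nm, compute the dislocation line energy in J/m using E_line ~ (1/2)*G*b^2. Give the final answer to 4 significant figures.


E = G*b^2/2
b = 0.203 nm = 2.03e-10 m
G = 40 GPa = 4e+10 Pa
E = 0.5 * 4e+10 * (2.03e-10)^2
E = 8.242e-10 J/m


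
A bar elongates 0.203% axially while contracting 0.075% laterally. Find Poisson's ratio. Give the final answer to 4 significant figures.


nu = -epsilon_lat / epsilon_axial
Lateral strain is contraction (negative), so using magnitudes:
nu = 0.075 / 0.203
nu = 0.3695


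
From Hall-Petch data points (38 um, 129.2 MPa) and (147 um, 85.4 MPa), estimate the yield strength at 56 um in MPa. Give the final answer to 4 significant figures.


sigma_y = sigma0 + k / sqrt(d)
1/sqrt(d1) = 1/sqrt(3.8e-05) = 162.221;  1/sqrt(d2) = 82.4786
k = (sigma1 - sigma2) / (1/sqrt(d1) - 1/sqrt(d2)) = (129.2 - 85.4) / (162.221 - 82.4786) = 0.549266 MPa*m^0.5
sigma0 = sigma1 - k/sqrt(d1) = 129.2 - 0.549266*162.221 = 40.0973 MPa
sigma_y(d3) = 40.0973 + 0.549266 / sqrt(5.6e-05) = 113.5 MPa


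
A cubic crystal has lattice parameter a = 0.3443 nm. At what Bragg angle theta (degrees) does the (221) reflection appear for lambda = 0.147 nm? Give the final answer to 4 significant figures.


d = a / sqrt(h^2+k^2+l^2)
d = 0.3443 / sqrt(9) = 0.114767 nm
lambda = 2*d*sin(theta)  =>  sin(theta) = lambda / (2*d)
sin(theta) = 0.147 / (2 * 0.114767) = 0.64043
theta = 39.82 deg


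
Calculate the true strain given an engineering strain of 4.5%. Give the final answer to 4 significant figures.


epsilon_true = ln(1 + epsilon_eng)
epsilon_true = ln(1 + 0.045)
epsilon_true = 0.04402


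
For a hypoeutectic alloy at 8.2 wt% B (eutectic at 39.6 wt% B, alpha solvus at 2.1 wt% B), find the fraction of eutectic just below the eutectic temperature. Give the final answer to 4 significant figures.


f_primary = (C_e - C0) / (C_e - C_alpha_max)
f_primary = (39.6 - 8.2) / (39.6 - 2.1)
f_primary = 0.837333
f_eutectic = 1 - 0.837333 = 0.1627


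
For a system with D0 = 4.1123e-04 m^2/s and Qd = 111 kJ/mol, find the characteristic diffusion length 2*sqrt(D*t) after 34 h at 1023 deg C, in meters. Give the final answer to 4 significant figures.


Step 1: D = D0 * exp(-Qd/(R*T))
T = 1296.15 K
D = 4.1123e-04 * exp(-111e3 / (8.314 * 1296.15)) = 1.38242e-08 m^2/s
Step 2: L = 2*sqrt(D*t)
t = 34 h = 122400 s
L = 2*sqrt(1.38242e-08 * 122400) = 0.08227 m


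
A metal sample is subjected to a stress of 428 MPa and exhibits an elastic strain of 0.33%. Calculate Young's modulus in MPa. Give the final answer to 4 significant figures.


E = sigma / epsilon
epsilon = 0.33% = 3.3e-03
E = 428 / 3.3e-03
E = 129700 MPa


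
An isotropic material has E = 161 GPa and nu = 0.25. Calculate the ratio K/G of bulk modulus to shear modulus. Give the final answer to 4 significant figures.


G = E / (2*(1+nu))
G = 161 / (2*(1+0.25)) = 64.4 GPa
K = E / (3*(1-2*nu))
K = 161 / (3*(1-2*0.25)) = 107.333 GPa
K/G = 107.333 / 64.4 = 1.667


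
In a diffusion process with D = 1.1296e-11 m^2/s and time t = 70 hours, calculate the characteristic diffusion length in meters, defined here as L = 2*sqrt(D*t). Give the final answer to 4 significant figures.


t = 70 hr = 252000 s
Diffusion length = 2*sqrt(D*t)
= 2*sqrt(1.1296e-11 * 252000)
= 3.374e-03 m


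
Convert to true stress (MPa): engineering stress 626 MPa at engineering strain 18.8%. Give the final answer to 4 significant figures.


sigma_true = sigma_eng * (1 + epsilon_eng)
sigma_true = 626 * (1 + 0.188)
sigma_true = 743.7 MPa


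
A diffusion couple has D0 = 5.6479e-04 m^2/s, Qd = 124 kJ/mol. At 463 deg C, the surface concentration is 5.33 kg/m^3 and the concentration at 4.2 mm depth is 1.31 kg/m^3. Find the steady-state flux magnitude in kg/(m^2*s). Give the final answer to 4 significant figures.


Step 1: D = D0 * exp(-Qd/(R*T))
T = 463 + 273.15 = 736.15 K
D = 5.6479e-04 * exp(-124e3 / (8.314 * 736.15)) = 8.97348e-13 m^2/s
Step 2: J = D * (C1 - C2) / dx
J = 8.97348e-13 * (5.33 - 1.31) / 4.2e-03
J = 8.589e-10 kg/(m^2*s)


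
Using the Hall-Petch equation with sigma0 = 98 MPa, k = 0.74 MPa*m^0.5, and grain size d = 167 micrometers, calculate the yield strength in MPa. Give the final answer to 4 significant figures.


sigma_y = sigma0 + k / sqrt(d)
d = 167 um = 1.67e-04 m
sigma_y = 98 + 0.74 / sqrt(1.67e-04)
sigma_y = 155.3 MPa


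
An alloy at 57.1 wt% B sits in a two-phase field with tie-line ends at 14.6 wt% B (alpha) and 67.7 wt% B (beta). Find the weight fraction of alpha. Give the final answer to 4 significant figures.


f_alpha = (C_beta - C0) / (C_beta - C_alpha)
f_alpha = (67.7 - 57.1) / (67.7 - 14.6)
f_alpha = 0.1996


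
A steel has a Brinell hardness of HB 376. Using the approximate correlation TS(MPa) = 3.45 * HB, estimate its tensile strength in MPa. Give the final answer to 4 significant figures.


TS (MPa) = 3.45 * HB
TS = 3.45 * 376
TS = 1297 MPa


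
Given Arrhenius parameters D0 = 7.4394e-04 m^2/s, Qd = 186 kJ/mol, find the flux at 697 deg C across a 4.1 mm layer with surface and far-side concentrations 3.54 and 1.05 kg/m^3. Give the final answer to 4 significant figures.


Step 1: D = D0 * exp(-Qd/(R*T))
T = 697 + 273.15 = 970.15 K
D = 7.4394e-04 * exp(-186e3 / (8.314 * 970.15)) = 7.18783e-14 m^2/s
Step 2: J = D * (C1 - C2) / dx
J = 7.18783e-14 * (3.54 - 1.05) / 4.1e-03
J = 4.365e-11 kg/(m^2*s)


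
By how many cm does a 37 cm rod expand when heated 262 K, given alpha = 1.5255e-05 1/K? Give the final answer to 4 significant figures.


dL = L0 * alpha * dT
dL = 37 * 1.5255e-05 * 262
dL = 0.1479 cm


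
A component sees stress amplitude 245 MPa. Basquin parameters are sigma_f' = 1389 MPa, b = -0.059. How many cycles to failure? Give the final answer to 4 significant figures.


sigma_a = sigma_f' * (2*Nf)^b
2*Nf = (sigma_a / sigma_f')^(1/b)
2*Nf = (245 / 1389)^(1/-0.059)
2*Nf = 5.91288e+12
Nf = 2.956e+12 cycles


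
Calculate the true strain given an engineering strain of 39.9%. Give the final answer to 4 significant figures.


epsilon_true = ln(1 + epsilon_eng)
epsilon_true = ln(1 + 0.399)
epsilon_true = 0.3358


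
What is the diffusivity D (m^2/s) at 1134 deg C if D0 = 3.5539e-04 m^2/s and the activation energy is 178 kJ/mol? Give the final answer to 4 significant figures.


D = D0 * exp(-Qd / (R*T))
T = 1407.15 K
D = 3.5539e-04 * exp(-178e3 / (8.314 * 1407.15))
D = 8.769e-11 m^2/s


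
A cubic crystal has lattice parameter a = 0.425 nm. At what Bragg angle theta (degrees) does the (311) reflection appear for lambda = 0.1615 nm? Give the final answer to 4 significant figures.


d = a / sqrt(h^2+k^2+l^2)
d = 0.425 / sqrt(11) = 0.128142 nm
lambda = 2*d*sin(theta)  =>  sin(theta) = lambda / (2*d)
sin(theta) = 0.1615 / (2 * 0.128142) = 0.630159
theta = 39.06 deg


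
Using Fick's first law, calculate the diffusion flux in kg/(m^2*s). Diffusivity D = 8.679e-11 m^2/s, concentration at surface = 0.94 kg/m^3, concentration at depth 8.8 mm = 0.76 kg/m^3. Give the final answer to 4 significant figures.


J = -D * (dC/dx) = D * (C1 - C2) / dx
J = 8.679e-11 * (0.94 - 0.76) / 8.8e-03
J = 1.775e-09 kg/(m^2*s)


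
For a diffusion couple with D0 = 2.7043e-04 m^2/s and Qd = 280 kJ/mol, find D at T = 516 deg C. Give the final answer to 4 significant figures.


D = D0 * exp(-Qd / (R*T))
T = 789.15 K
D = 2.7043e-04 * exp(-280e3 / (8.314 * 789.15))
D = 7.905e-23 m^2/s


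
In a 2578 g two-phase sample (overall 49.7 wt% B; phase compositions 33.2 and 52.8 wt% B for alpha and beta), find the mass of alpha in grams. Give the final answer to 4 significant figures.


f_alpha = (C_beta - C0) / (C_beta - C_alpha)
f_alpha = (52.8 - 49.7) / (52.8 - 33.2) = 0.158163
m_alpha = f_alpha * m_total = 0.158163 * 2578 = 407.7 g


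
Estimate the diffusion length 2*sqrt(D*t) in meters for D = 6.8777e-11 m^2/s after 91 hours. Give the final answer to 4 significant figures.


t = 91 hr = 327600 s
Diffusion length = 2*sqrt(D*t)
= 2*sqrt(6.8777e-11 * 327600)
= 9.493e-03 m


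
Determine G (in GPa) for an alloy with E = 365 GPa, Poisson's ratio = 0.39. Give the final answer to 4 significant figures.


G = E / (2*(1+nu))
G = 365 / (2*(1+0.39))
G = 131.3 GPa


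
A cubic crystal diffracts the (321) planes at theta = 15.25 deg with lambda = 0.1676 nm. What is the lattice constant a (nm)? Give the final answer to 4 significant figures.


d = lambda / (2*sin(theta))
d = 0.1676 / (2*sin(15.25 deg))
d = 0.318593 nm
a = d * sqrt(h^2+k^2+l^2) = 0.318593 * sqrt(14)
a = 1.192 nm


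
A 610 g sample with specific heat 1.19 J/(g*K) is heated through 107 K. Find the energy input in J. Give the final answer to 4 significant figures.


Q = m * cp * dT
Q = 610 * 1.19 * 107
Q = 77670 J


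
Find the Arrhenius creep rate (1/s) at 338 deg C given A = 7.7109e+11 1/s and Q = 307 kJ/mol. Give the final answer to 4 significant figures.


rate = A * exp(-Q / (R*T))
T = 338 + 273.15 = 611.15 K
rate = 7.7109e+11 * exp(-307e3 / (8.314 * 611.15))
rate = 4.437e-15 1/s


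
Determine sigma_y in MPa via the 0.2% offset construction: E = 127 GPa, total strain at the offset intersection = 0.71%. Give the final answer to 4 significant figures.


Offset strain = 0.002
Elastic strain at yield = total_strain - offset = 7.1e-03 - 0.002 = 5.1e-03
sigma_y = E * elastic_strain = 127000 * 5.1e-03
sigma_y = 647.7 MPa


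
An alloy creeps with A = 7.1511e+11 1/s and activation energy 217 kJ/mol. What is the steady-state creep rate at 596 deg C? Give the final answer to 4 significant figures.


rate = A * exp(-Q / (R*T))
T = 596 + 273.15 = 869.15 K
rate = 7.1511e+11 * exp(-217e3 / (8.314 * 869.15))
rate = 0.06494 1/s


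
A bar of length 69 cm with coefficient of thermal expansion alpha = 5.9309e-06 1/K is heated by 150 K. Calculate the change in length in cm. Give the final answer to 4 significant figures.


dL = L0 * alpha * dT
dL = 69 * 5.9309e-06 * 150
dL = 0.06138 cm


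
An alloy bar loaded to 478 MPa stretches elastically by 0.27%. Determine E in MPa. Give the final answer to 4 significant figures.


E = sigma / epsilon
epsilon = 0.27% = 2.7e-03
E = 478 / 2.7e-03
E = 177000 MPa


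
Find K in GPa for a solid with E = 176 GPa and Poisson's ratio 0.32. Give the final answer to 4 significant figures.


K = E / (3*(1-2*nu))
K = 176 / (3*(1-2*0.32))
K = 163 GPa


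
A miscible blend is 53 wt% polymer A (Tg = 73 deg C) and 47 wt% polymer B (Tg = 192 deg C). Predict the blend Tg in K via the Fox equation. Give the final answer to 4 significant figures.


1/Tg = w1/Tg1 + w2/Tg2 (in Kelvin)
Tg1 = 346.15 K, Tg2 = 465.15 K
1/Tg = 0.53/346.15 + 0.47/465.15
Tg = 393.5 K


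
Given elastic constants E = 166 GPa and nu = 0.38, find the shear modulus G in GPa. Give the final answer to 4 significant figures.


G = E / (2*(1+nu))
G = 166 / (2*(1+0.38))
G = 60.14 GPa


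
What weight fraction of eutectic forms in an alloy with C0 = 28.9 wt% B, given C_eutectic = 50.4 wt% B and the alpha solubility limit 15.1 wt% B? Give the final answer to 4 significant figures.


f_primary = (C_e - C0) / (C_e - C_alpha_max)
f_primary = (50.4 - 28.9) / (50.4 - 15.1)
f_primary = 0.609065
f_eutectic = 1 - 0.609065 = 0.3909


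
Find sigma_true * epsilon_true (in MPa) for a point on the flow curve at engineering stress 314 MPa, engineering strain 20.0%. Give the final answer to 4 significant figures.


sigma_true = sigma_eng * (1 + epsilon_eng)
sigma_true = 314 * (1 + 0.2) = 376.8 MPa
epsilon_true = ln(1 + epsilon_eng)
epsilon_true = ln(1 + 0.2) = 0.182322
sigma_true * epsilon_true = 376.8 * 0.182322 = 68.7 MPa


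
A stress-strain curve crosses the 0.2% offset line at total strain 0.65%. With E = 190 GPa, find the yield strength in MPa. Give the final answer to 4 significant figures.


Offset strain = 0.002
Elastic strain at yield = total_strain - offset = 6.5e-03 - 0.002 = 4.5e-03
sigma_y = E * elastic_strain = 190000 * 4.5e-03
sigma_y = 855 MPa


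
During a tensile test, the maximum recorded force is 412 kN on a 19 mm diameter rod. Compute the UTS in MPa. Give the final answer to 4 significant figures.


A0 = pi*(d/2)^2 = pi*(19/2)^2 = 283.529 mm^2
UTS = F_max / A0 = 412*1000 / 283.529
UTS = 1453 MPa


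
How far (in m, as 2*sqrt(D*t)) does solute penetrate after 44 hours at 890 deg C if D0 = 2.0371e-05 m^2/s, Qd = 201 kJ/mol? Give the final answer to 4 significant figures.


Step 1: D = D0 * exp(-Qd/(R*T))
T = 1163.15 K
D = 2.0371e-05 * exp(-201e3 / (8.314 * 1163.15)) = 1.91512e-14 m^2/s
Step 2: L = 2*sqrt(D*t)
t = 44 h = 158400 s
L = 2*sqrt(1.91512e-14 * 158400) = 1.102e-04 m


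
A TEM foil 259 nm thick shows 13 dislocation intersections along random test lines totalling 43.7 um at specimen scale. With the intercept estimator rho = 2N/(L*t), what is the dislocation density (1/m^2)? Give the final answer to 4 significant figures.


rho = 2N / (L * t)
L = 43.7 um = 4.37e-05 m, t = 259 nm = 2.59e-07 m
rho = 2 * 13 / (4.37e-05 * 2.59e-07)
rho = 2.297e+12 1/m^2


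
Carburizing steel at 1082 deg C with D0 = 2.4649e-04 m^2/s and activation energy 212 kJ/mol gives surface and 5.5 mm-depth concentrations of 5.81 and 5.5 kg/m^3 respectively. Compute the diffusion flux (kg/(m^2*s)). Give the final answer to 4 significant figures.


Step 1: D = D0 * exp(-Qd/(R*T))
T = 1082 + 273.15 = 1355.15 K
D = 2.4649e-04 * exp(-212e3 / (8.314 * 1355.15)) = 1.65922e-12 m^2/s
Step 2: J = D * (C1 - C2) / dx
J = 1.65922e-12 * (5.81 - 5.5) / 5.5e-03
J = 9.352e-11 kg/(m^2*s)


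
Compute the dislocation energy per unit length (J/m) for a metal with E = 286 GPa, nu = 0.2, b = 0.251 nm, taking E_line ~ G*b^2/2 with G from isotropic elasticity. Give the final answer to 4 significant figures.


Step 1: G = E / (2*(1+nu))
G = 286 / (2*(1+0.2)) = 119.167 GPa = 1.19167e+11 Pa
Step 2: E_line = G*b^2/2
b = 0.251 nm = 2.51e-10 m
E_line = 0.5 * 1.19167e+11 * (2.51e-10)^2 = 3.754e-09 J/m


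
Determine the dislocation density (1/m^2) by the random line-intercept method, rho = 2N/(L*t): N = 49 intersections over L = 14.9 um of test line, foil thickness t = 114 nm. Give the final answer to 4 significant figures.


rho = 2N / (L * t)
L = 14.9 um = 1.49e-05 m, t = 114 nm = 1.14e-07 m
rho = 2 * 49 / (1.49e-05 * 1.14e-07)
rho = 5.769e+13 1/m^2


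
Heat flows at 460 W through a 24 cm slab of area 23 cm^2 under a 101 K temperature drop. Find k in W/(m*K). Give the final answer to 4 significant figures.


k = Q*L / (A*dT)
L = 0.24 m, A = 2.3e-03 m^2
k = 460 * 0.24 / (2.3e-03 * 101)
k = 475.2 W/(m*K)


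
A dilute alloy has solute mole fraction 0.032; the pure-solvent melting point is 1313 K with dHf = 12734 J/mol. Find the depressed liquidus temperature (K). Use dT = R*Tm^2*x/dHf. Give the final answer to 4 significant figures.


dT = R*Tm^2*x / dHf
dT = 8.314 * 1313^2 * 0.032 / 12734
dT = 36.0184 K
T_new = 1313 - 36.0184 = 1277 K


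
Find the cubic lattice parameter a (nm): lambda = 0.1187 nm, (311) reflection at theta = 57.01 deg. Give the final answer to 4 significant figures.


d = lambda / (2*sin(theta))
d = 0.1187 / (2*sin(57.01 deg))
d = 0.0707587 nm
a = d * sqrt(h^2+k^2+l^2) = 0.0707587 * sqrt(11)
a = 0.2347 nm


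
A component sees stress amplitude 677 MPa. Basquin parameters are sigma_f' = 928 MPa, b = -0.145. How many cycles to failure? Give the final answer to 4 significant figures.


sigma_a = sigma_f' * (2*Nf)^b
2*Nf = (sigma_a / sigma_f')^(1/b)
2*Nf = (677 / 928)^(1/-0.145)
2*Nf = 8.8013
Nf = 4.401 cycles


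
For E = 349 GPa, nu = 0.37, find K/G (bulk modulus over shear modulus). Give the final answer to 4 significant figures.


G = E / (2*(1+nu))
G = 349 / (2*(1+0.37)) = 127.372 GPa
K = E / (3*(1-2*nu))
K = 349 / (3*(1-2*0.37)) = 447.436 GPa
K/G = 447.436 / 127.372 = 3.513


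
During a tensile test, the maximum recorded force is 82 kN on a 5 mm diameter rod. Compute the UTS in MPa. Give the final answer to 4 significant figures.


A0 = pi*(d/2)^2 = pi*(5/2)^2 = 19.635 mm^2
UTS = F_max / A0 = 82*1000 / 19.635
UTS = 4176 MPa


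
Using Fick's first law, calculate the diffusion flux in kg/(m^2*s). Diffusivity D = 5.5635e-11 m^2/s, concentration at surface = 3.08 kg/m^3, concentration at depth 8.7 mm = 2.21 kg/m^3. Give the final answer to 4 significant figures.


J = -D * (dC/dx) = D * (C1 - C2) / dx
J = 5.5635e-11 * (3.08 - 2.21) / 8.7e-03
J = 5.564e-09 kg/(m^2*s)


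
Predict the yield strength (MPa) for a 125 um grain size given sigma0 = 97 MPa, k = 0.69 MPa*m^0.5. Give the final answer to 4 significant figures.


sigma_y = sigma0 + k / sqrt(d)
d = 125 um = 1.25e-04 m
sigma_y = 97 + 0.69 / sqrt(1.25e-04)
sigma_y = 158.7 MPa


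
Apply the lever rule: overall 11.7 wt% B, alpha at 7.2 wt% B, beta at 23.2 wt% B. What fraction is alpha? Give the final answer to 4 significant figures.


f_alpha = (C_beta - C0) / (C_beta - C_alpha)
f_alpha = (23.2 - 11.7) / (23.2 - 7.2)
f_alpha = 0.7188


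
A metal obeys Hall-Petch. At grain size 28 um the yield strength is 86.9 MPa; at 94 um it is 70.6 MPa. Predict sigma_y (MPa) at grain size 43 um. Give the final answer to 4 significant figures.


sigma_y = sigma0 + k / sqrt(d)
1/sqrt(d1) = 1/sqrt(2.8e-05) = 188.982;  1/sqrt(d2) = 103.142
k = (sigma1 - sigma2) / (1/sqrt(d1) - 1/sqrt(d2)) = (86.9 - 70.6) / (188.982 - 103.142) = 0.189888 MPa*m^0.5
sigma0 = sigma1 - k/sqrt(d1) = 86.9 - 0.189888*188.982 = 51.0146 MPa
sigma_y(d3) = 51.0146 + 0.189888 / sqrt(4.3e-05) = 79.97 MPa


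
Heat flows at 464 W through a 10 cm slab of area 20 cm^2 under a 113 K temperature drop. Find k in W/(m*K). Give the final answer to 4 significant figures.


k = Q*L / (A*dT)
L = 0.1 m, A = 2e-03 m^2
k = 464 * 0.1 / (2e-03 * 113)
k = 205.3 W/(m*K)


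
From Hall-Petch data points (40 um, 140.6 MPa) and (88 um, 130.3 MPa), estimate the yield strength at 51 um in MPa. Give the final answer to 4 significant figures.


sigma_y = sigma0 + k / sqrt(d)
1/sqrt(d1) = 1/sqrt(4e-05) = 158.114;  1/sqrt(d2) = 106.6
k = (sigma1 - sigma2) / (1/sqrt(d1) - 1/sqrt(d2)) = (140.6 - 130.3) / (158.114 - 106.6) = 0.199947 MPa*m^0.5
sigma0 = sigma1 - k/sqrt(d1) = 140.6 - 0.199947*158.114 = 108.986 MPa
sigma_y(d3) = 108.986 + 0.199947 / sqrt(5.1e-05) = 137 MPa


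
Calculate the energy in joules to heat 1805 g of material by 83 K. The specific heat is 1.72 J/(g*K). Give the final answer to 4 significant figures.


Q = m * cp * dT
Q = 1805 * 1.72 * 83
Q = 257700 J


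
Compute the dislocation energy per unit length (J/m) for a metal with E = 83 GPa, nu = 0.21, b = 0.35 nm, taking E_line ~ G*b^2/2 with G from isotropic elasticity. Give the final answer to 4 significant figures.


Step 1: G = E / (2*(1+nu))
G = 83 / (2*(1+0.21)) = 34.2975 GPa = 3.42975e+10 Pa
Step 2: E_line = G*b^2/2
b = 0.35 nm = 3.5e-10 m
E_line = 0.5 * 3.42975e+10 * (3.5e-10)^2 = 2.101e-09 J/m


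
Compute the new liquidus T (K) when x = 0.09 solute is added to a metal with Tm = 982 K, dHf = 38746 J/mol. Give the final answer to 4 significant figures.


dT = R*Tm^2*x / dHf
dT = 8.314 * 982^2 * 0.09 / 38746
dT = 18.623 K
T_new = 982 - 18.623 = 963.4 K


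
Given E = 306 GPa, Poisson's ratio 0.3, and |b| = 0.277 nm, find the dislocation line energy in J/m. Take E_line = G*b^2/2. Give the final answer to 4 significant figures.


Step 1: G = E / (2*(1+nu))
G = 306 / (2*(1+0.3)) = 117.692 GPa = 1.17692e+11 Pa
Step 2: E_line = G*b^2/2
b = 0.277 nm = 2.77e-10 m
E_line = 0.5 * 1.17692e+11 * (2.77e-10)^2 = 4.515e-09 J/m


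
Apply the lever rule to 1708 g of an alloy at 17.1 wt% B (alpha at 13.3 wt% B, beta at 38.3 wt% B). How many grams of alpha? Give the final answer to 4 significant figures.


f_alpha = (C_beta - C0) / (C_beta - C_alpha)
f_alpha = (38.3 - 17.1) / (38.3 - 13.3) = 0.848
m_alpha = f_alpha * m_total = 0.848 * 1708 = 1448 g


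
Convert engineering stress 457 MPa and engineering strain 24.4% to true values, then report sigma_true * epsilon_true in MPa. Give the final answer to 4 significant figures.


sigma_true = sigma_eng * (1 + epsilon_eng)
sigma_true = 457 * (1 + 0.244) = 568.508 MPa
epsilon_true = ln(1 + epsilon_eng)
epsilon_true = ln(1 + 0.244) = 0.218332
sigma_true * epsilon_true = 568.508 * 0.218332 = 124.1 MPa


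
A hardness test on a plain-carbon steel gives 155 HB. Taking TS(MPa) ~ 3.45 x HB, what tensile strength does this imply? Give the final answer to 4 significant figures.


TS (MPa) = 3.45 * HB
TS = 3.45 * 155
TS = 534.8 MPa


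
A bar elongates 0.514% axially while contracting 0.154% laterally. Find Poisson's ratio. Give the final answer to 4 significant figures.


nu = -epsilon_lat / epsilon_axial
Lateral strain is contraction (negative), so using magnitudes:
nu = 0.154 / 0.514
nu = 0.2996


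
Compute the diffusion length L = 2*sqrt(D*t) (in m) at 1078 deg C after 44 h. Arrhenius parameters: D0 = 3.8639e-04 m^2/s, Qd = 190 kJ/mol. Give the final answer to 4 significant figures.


Step 1: D = D0 * exp(-Qd/(R*T))
T = 1351.15 K
D = 3.8639e-04 * exp(-190e3 / (8.314 * 1351.15)) = 1.74372e-11 m^2/s
Step 2: L = 2*sqrt(D*t)
t = 44 h = 158400 s
L = 2*sqrt(1.74372e-11 * 158400) = 3.324e-03 m


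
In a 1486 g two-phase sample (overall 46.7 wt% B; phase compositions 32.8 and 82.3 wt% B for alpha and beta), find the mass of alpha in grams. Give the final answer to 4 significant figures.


f_alpha = (C_beta - C0) / (C_beta - C_alpha)
f_alpha = (82.3 - 46.7) / (82.3 - 32.8) = 0.719192
m_alpha = f_alpha * m_total = 0.719192 * 1486 = 1069 g


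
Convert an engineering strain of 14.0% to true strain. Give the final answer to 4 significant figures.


epsilon_true = ln(1 + epsilon_eng)
epsilon_true = ln(1 + 0.14)
epsilon_true = 0.131


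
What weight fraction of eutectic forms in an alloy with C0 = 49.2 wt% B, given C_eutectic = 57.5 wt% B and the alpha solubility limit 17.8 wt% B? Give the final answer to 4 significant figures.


f_primary = (C_e - C0) / (C_e - C_alpha_max)
f_primary = (57.5 - 49.2) / (57.5 - 17.8)
f_primary = 0.209068
f_eutectic = 1 - 0.209068 = 0.7909


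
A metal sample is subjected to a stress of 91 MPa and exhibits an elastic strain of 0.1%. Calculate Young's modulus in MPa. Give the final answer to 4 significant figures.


E = sigma / epsilon
epsilon = 0.1% = 1e-03
E = 91 / 1e-03
E = 91000 MPa


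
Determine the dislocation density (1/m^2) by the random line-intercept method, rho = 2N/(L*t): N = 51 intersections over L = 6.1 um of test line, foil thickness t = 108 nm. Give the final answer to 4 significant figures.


rho = 2N / (L * t)
L = 6.1 um = 6.1e-06 m, t = 108 nm = 1.08e-07 m
rho = 2 * 51 / (6.1e-06 * 1.08e-07)
rho = 1.548e+14 1/m^2


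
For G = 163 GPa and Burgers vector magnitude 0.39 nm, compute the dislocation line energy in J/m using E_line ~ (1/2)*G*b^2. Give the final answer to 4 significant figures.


E = G*b^2/2
b = 0.39 nm = 3.9e-10 m
G = 163 GPa = 1.63e+11 Pa
E = 0.5 * 1.63e+11 * (3.9e-10)^2
E = 1.24e-08 J/m


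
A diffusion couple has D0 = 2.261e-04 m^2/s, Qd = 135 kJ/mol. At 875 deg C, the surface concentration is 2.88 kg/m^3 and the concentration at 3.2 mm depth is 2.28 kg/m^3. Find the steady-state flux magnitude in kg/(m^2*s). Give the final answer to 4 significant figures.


Step 1: D = D0 * exp(-Qd/(R*T))
T = 875 + 273.15 = 1148.15 K
D = 2.261e-04 * exp(-135e3 / (8.314 * 1148.15)) = 1.63044e-10 m^2/s
Step 2: J = D * (C1 - C2) / dx
J = 1.63044e-10 * (2.88 - 2.28) / 3.2e-03
J = 3.057e-08 kg/(m^2*s)


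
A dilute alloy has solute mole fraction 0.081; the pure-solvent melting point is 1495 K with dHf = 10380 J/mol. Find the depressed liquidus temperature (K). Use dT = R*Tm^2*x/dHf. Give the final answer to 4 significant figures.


dT = R*Tm^2*x / dHf
dT = 8.314 * 1495^2 * 0.081 / 10380
dT = 145.004 K
T_new = 1495 - 145.004 = 1350 K


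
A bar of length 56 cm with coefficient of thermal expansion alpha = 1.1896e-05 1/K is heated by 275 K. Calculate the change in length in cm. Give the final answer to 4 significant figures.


dL = L0 * alpha * dT
dL = 56 * 1.1896e-05 * 275
dL = 0.1832 cm


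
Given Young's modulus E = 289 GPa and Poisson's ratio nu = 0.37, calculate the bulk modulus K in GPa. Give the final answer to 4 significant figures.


K = E / (3*(1-2*nu))
K = 289 / (3*(1-2*0.37))
K = 370.5 GPa


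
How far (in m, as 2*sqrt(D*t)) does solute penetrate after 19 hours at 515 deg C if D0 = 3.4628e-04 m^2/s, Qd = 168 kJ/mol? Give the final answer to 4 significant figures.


Step 1: D = D0 * exp(-Qd/(R*T))
T = 788.15 K
D = 3.4628e-04 * exp(-168e3 / (8.314 * 788.15)) = 2.53995e-15 m^2/s
Step 2: L = 2*sqrt(D*t)
t = 19 h = 68400 s
L = 2*sqrt(2.53995e-15 * 68400) = 2.636e-05 m


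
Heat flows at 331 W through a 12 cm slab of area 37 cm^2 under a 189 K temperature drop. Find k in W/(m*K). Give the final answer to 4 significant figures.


k = Q*L / (A*dT)
L = 0.12 m, A = 3.7e-03 m^2
k = 331 * 0.12 / (3.7e-03 * 189)
k = 56.8 W/(m*K)


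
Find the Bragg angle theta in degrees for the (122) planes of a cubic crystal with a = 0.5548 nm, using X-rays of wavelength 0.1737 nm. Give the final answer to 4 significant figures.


d = a / sqrt(h^2+k^2+l^2)
d = 0.5548 / sqrt(9) = 0.184933 nm
lambda = 2*d*sin(theta)  =>  sin(theta) = lambda / (2*d)
sin(theta) = 0.1737 / (2 * 0.184933) = 0.469629
theta = 28.01 deg


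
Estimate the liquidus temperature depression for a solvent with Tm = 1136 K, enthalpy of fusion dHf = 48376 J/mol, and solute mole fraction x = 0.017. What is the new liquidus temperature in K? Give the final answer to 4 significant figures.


dT = R*Tm^2*x / dHf
dT = 8.314 * 1136^2 * 0.017 / 48376
dT = 3.77038 K
T_new = 1136 - 3.77038 = 1132 K


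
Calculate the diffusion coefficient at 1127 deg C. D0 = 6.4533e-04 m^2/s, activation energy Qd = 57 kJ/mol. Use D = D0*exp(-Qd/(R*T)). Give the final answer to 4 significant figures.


D = D0 * exp(-Qd / (R*T))
T = 1400.15 K
D = 6.4533e-04 * exp(-57e3 / (8.314 * 1400.15))
D = 4.822e-06 m^2/s


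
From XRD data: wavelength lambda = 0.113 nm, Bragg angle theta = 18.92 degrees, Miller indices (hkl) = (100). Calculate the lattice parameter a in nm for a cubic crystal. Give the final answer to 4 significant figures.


d = lambda / (2*sin(theta))
d = 0.113 / (2*sin(18.92 deg))
d = 0.17425 nm
a = d * sqrt(h^2+k^2+l^2) = 0.17425 * sqrt(1)
a = 0.1742 nm


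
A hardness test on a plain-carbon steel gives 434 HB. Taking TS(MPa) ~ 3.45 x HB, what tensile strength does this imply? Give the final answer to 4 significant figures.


TS (MPa) = 3.45 * HB
TS = 3.45 * 434
TS = 1497 MPa


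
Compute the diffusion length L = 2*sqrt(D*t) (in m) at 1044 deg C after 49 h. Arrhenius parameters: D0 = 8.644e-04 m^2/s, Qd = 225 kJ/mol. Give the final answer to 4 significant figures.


Step 1: D = D0 * exp(-Qd/(R*T))
T = 1317.15 K
D = 8.644e-04 * exp(-225e3 / (8.314 * 1317.15)) = 1.03156e-12 m^2/s
Step 2: L = 2*sqrt(D*t)
t = 49 h = 176400 s
L = 2*sqrt(1.03156e-12 * 176400) = 8.532e-04 m


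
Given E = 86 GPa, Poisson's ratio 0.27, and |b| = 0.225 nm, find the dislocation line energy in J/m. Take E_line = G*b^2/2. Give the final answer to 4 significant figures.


Step 1: G = E / (2*(1+nu))
G = 86 / (2*(1+0.27)) = 33.8583 GPa = 3.38583e+10 Pa
Step 2: E_line = G*b^2/2
b = 0.225 nm = 2.25e-10 m
E_line = 0.5 * 3.38583e+10 * (2.25e-10)^2 = 8.57e-10 J/m


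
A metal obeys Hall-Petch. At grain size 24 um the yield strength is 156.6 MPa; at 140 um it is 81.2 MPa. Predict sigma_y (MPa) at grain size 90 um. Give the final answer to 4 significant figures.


sigma_y = sigma0 + k / sqrt(d)
1/sqrt(d1) = 1/sqrt(2.4e-05) = 204.124;  1/sqrt(d2) = 84.5154
k = (sigma1 - sigma2) / (1/sqrt(d1) - 1/sqrt(d2)) = (156.6 - 81.2) / (204.124 - 84.5154) = 0.630389 MPa*m^0.5
sigma0 = sigma1 - k/sqrt(d1) = 156.6 - 0.630389*204.124 = 27.9224 MPa
sigma_y(d3) = 27.9224 + 0.630389 / sqrt(9e-05) = 94.37 MPa


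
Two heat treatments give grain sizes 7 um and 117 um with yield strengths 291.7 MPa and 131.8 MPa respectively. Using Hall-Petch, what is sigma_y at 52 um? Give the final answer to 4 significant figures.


sigma_y = sigma0 + k / sqrt(d)
1/sqrt(d1) = 1/sqrt(7e-06) = 377.964;  1/sqrt(d2) = 92.45
k = (sigma1 - sigma2) / (1/sqrt(d1) - 1/sqrt(d2)) = (291.7 - 131.8) / (377.964 - 92.45) = 0.560042 MPa*m^0.5
sigma0 = sigma1 - k/sqrt(d1) = 291.7 - 0.560042*377.964 = 80.0241 MPa
sigma_y(d3) = 80.0241 + 0.560042 / sqrt(5.2e-05) = 157.7 MPa


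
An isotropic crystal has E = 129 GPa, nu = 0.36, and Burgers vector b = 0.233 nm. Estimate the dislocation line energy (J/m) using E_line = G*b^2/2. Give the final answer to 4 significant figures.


Step 1: G = E / (2*(1+nu))
G = 129 / (2*(1+0.36)) = 47.4265 GPa = 4.74265e+10 Pa
Step 2: E_line = G*b^2/2
b = 0.233 nm = 2.33e-10 m
E_line = 0.5 * 4.74265e+10 * (2.33e-10)^2 = 1.287e-09 J/m


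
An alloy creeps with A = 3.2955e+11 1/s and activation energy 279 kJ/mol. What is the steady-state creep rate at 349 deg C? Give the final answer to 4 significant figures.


rate = A * exp(-Q / (R*T))
T = 349 + 273.15 = 622.15 K
rate = 3.2955e+11 * exp(-279e3 / (8.314 * 622.15))
rate = 1.238e-12 1/s


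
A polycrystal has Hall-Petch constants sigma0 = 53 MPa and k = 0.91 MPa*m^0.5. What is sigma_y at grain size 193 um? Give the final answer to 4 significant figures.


sigma_y = sigma0 + k / sqrt(d)
d = 193 um = 1.93e-04 m
sigma_y = 53 + 0.91 / sqrt(1.93e-04)
sigma_y = 118.5 MPa


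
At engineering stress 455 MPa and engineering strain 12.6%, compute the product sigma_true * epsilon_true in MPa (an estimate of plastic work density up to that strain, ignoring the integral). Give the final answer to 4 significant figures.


sigma_true = sigma_eng * (1 + epsilon_eng)
sigma_true = 455 * (1 + 0.126) = 512.33 MPa
epsilon_true = ln(1 + epsilon_eng)
epsilon_true = ln(1 + 0.126) = 0.118672
sigma_true * epsilon_true = 512.33 * 0.118672 = 60.8 MPa


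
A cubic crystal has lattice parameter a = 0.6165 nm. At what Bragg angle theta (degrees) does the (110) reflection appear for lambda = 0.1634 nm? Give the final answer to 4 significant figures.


d = a / sqrt(h^2+k^2+l^2)
d = 0.6165 / sqrt(2) = 0.435931 nm
lambda = 2*d*sin(theta)  =>  sin(theta) = lambda / (2*d)
sin(theta) = 0.1634 / (2 * 0.435931) = 0.187415
theta = 10.8 deg


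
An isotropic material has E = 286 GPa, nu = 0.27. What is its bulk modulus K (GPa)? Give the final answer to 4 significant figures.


K = E / (3*(1-2*nu))
K = 286 / (3*(1-2*0.27))
K = 207.2 GPa


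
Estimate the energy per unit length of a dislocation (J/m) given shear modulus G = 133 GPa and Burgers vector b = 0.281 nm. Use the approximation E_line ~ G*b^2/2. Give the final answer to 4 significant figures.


E = G*b^2/2
b = 0.281 nm = 2.81e-10 m
G = 133 GPa = 1.33e+11 Pa
E = 0.5 * 1.33e+11 * (2.81e-10)^2
E = 5.251e-09 J/m


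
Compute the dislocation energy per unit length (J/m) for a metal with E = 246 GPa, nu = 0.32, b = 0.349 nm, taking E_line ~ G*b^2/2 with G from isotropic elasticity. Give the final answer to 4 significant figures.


Step 1: G = E / (2*(1+nu))
G = 246 / (2*(1+0.32)) = 93.1818 GPa = 9.31818e+10 Pa
Step 2: E_line = G*b^2/2
b = 0.349 nm = 3.49e-10 m
E_line = 0.5 * 9.31818e+10 * (3.49e-10)^2 = 5.675e-09 J/m


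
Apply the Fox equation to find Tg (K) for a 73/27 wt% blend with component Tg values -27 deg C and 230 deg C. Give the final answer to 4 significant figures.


1/Tg = w1/Tg1 + w2/Tg2 (in Kelvin)
Tg1 = 246.15 K, Tg2 = 503.15 K
1/Tg = 0.73/246.15 + 0.27/503.15
Tg = 285.5 K


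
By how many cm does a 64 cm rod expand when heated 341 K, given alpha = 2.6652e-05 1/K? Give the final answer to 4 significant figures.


dL = L0 * alpha * dT
dL = 64 * 2.6652e-05 * 341
dL = 0.5817 cm


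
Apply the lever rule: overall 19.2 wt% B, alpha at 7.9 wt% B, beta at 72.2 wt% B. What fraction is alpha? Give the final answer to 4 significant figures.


f_alpha = (C_beta - C0) / (C_beta - C_alpha)
f_alpha = (72.2 - 19.2) / (72.2 - 7.9)
f_alpha = 0.8243


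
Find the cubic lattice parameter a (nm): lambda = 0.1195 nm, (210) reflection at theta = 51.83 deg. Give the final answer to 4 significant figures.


d = lambda / (2*sin(theta))
d = 0.1195 / (2*sin(51.83 deg))
d = 0.0760004 nm
a = d * sqrt(h^2+k^2+l^2) = 0.0760004 * sqrt(5)
a = 0.1699 nm


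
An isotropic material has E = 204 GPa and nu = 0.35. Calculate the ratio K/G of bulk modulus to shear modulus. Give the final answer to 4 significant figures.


G = E / (2*(1+nu))
G = 204 / (2*(1+0.35)) = 75.5556 GPa
K = E / (3*(1-2*nu))
K = 204 / (3*(1-2*0.35)) = 226.667 GPa
K/G = 226.667 / 75.5556 = 3


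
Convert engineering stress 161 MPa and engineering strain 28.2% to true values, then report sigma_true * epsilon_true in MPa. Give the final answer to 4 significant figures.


sigma_true = sigma_eng * (1 + epsilon_eng)
sigma_true = 161 * (1 + 0.282) = 206.402 MPa
epsilon_true = ln(1 + epsilon_eng)
epsilon_true = ln(1 + 0.282) = 0.248421
sigma_true * epsilon_true = 206.402 * 0.248421 = 51.27 MPa


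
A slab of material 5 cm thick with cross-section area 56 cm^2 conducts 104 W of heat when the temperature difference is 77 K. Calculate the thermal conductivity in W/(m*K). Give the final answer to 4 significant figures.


k = Q*L / (A*dT)
L = 0.05 m, A = 5.6e-03 m^2
k = 104 * 0.05 / (5.6e-03 * 77)
k = 12.06 W/(m*K)


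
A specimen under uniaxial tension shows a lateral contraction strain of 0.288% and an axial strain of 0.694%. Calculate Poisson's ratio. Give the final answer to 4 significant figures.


nu = -epsilon_lat / epsilon_axial
Lateral strain is contraction (negative), so using magnitudes:
nu = 0.288 / 0.694
nu = 0.415


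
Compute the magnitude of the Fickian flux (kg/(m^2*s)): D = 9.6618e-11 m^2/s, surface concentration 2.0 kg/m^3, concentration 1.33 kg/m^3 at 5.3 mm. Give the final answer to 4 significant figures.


J = -D * (dC/dx) = D * (C1 - C2) / dx
J = 9.6618e-11 * (2.0 - 1.33) / 5.3e-03
J = 1.221e-08 kg/(m^2*s)


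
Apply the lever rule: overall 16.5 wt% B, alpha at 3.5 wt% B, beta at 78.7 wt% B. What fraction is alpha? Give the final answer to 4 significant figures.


f_alpha = (C_beta - C0) / (C_beta - C_alpha)
f_alpha = (78.7 - 16.5) / (78.7 - 3.5)
f_alpha = 0.8271


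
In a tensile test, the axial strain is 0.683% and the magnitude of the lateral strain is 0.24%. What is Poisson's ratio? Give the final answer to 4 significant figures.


nu = -epsilon_lat / epsilon_axial
Lateral strain is contraction (negative), so using magnitudes:
nu = 0.24 / 0.683
nu = 0.3514


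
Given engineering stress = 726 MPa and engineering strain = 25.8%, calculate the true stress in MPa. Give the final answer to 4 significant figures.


sigma_true = sigma_eng * (1 + epsilon_eng)
sigma_true = 726 * (1 + 0.258)
sigma_true = 913.3 MPa


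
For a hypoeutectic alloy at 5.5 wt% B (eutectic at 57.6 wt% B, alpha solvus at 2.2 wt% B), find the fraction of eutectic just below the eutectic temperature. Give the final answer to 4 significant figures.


f_primary = (C_e - C0) / (C_e - C_alpha_max)
f_primary = (57.6 - 5.5) / (57.6 - 2.2)
f_primary = 0.940433
f_eutectic = 1 - 0.940433 = 0.05957


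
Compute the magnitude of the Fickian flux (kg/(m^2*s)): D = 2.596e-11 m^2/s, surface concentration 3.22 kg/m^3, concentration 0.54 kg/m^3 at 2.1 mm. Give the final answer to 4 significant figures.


J = -D * (dC/dx) = D * (C1 - C2) / dx
J = 2.596e-11 * (3.22 - 0.54) / 2.1e-03
J = 3.313e-08 kg/(m^2*s)


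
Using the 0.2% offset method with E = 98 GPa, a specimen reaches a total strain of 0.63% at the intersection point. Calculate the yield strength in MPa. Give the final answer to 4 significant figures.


Offset strain = 0.002
Elastic strain at yield = total_strain - offset = 6.3e-03 - 0.002 = 4.3e-03
sigma_y = E * elastic_strain = 98000 * 4.3e-03
sigma_y = 421.4 MPa


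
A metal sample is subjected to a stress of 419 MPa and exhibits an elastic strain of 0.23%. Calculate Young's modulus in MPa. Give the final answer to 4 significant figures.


E = sigma / epsilon
epsilon = 0.23% = 2.3e-03
E = 419 / 2.3e-03
E = 182200 MPa


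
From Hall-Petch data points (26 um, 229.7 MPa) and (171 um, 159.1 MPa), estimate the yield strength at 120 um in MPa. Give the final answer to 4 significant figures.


sigma_y = sigma0 + k / sqrt(d)
1/sqrt(d1) = 1/sqrt(2.6e-05) = 196.116;  1/sqrt(d2) = 76.4719
k = (sigma1 - sigma2) / (1/sqrt(d1) - 1/sqrt(d2)) = (229.7 - 159.1) / (196.116 - 76.4719) = 0.590083 MPa*m^0.5
sigma0 = sigma1 - k/sqrt(d1) = 229.7 - 0.590083*196.116 = 113.975 MPa
sigma_y(d3) = 113.975 + 0.590083 / sqrt(1.2e-04) = 167.8 MPa
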